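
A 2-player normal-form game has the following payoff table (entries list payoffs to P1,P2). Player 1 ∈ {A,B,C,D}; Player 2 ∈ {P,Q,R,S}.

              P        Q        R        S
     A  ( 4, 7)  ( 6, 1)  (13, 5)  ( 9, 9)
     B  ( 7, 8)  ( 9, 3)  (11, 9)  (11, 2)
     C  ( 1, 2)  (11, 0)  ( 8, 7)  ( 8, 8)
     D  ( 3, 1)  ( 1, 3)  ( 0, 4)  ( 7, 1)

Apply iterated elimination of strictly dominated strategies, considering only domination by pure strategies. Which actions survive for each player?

IESDS → P1:{A,B} P2:{P,R,S}

P1 drop D (A beats it: P:4>3 Q:6>1 R:13>0 S:9>7)
P2 drop Q (P beats it: A:7>1 B:8>3 C:2>0)
P1 drop C (A beats it: P:4>1 R:13>8 S:9>8)
P1→{A,B} P2→{P,R,S}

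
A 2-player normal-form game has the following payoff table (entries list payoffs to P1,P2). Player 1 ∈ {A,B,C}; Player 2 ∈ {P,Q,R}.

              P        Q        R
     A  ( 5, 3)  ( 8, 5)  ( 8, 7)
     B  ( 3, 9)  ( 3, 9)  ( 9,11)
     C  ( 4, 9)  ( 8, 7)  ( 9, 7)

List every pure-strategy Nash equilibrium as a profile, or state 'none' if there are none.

(A,P): not NE [P2→R gives 7>3]
(A,Q): not NE [P2→R gives 7>5]
(A,R): not NE [P1→C gives 9>8]
(B,P): not NE [P1→A gives 5>3; P2→R gives 11>9]
(B,Q): not NE [P1→C gives 8>3; P2→R gives 11>9]
(B,R): NE
(C,P): not NE [P1→A gives 5>4]
(C,Q): not NE [P2→P gives 9>7]
(C,R): not NE [P2→P gives 9>7]

Nash profiles: (B,R)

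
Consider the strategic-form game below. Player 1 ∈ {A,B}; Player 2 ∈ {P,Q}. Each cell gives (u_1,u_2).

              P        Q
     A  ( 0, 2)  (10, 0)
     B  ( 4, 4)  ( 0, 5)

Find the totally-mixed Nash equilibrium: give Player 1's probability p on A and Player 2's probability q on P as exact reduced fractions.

p=1/3, q=5/7

P1 indiff ⇒ q·0+(1-q)·10 = q·4+(1-q)·0 ⇒ q(-4) = (1-q)(-10) ⇒ q = 5/7
P2 indiff ⇒ p·2+(1-p)·4 = p·0+(1-p)·5 ⇒ p(2) = (1-p)(1) ⇒ p = 1/3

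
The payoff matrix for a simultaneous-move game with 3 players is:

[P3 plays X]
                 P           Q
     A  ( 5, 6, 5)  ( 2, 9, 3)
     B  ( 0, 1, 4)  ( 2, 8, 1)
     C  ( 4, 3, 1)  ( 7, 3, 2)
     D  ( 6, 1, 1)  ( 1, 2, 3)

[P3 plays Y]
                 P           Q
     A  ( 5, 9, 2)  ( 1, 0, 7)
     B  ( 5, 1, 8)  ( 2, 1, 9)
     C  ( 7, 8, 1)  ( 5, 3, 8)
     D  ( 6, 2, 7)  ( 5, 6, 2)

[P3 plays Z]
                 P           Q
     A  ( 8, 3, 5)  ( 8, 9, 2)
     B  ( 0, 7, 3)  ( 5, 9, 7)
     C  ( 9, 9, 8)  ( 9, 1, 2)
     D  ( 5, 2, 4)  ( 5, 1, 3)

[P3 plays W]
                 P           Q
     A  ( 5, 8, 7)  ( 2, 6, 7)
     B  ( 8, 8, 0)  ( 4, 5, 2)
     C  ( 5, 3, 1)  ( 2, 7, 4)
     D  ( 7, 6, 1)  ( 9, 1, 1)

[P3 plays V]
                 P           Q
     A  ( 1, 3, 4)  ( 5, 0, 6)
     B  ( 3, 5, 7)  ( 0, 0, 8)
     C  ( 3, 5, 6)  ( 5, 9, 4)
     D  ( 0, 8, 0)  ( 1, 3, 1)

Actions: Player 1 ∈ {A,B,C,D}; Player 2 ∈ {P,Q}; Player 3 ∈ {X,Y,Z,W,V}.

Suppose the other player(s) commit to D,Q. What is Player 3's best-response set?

argmax u_3 = {X,Z}

u_3(X vs D,Q) = 3
u_3(Y vs D,Q) = 2
u_3(Z vs D,Q) = 3
u_3(W vs D,Q) = 1
u_3(V vs D,Q) = 1
max payoff 3 at {X,Z}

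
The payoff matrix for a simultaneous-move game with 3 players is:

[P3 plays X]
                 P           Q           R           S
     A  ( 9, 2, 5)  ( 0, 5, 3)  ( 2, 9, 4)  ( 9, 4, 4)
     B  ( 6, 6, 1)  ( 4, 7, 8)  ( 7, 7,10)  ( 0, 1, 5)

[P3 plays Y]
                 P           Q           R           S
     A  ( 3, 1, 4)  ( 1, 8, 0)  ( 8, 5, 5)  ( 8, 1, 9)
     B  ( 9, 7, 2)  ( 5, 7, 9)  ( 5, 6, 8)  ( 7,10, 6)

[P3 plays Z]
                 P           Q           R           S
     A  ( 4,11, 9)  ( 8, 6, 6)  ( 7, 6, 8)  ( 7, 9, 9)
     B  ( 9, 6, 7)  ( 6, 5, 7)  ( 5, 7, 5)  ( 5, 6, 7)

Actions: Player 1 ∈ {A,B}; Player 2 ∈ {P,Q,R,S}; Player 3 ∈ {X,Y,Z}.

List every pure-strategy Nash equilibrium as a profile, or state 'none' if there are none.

Nash profiles: (B,R,X)

(A,P,X): not NE [P2→R gives 9>2; P3→Z gives 9>5]
(A,P,Y): not NE [P1→B gives 9>3; P2→Q gives 8>1; P3→Z gives 9>4]
(A,P,Z): not NE [P1→B gives 9>4]
(A,Q,X): not NE [P1→B gives 4>0; P2→R gives 9>5; P3→Z gives 6>3]
(A,Q,Y): not NE [P1→B gives 5>1; P3→Z gives 6>0]
(A,Q,Z): not NE [P2→P gives 11>6]
(A,R,X): not NE [P1→B gives 7>2; P3→Z gives 8>4]
(A,R,Y): not NE [P2→Q gives 8>5; P3→Z gives 8>5]
(A,R,Z): not NE [P2→P gives 11>6]
(A,S,X): not NE [P2→R gives 9>4; P3→Z gives 9>4]
(A,S,Y): not NE [P2→Q gives 8>1]
(A,S,Z): not NE [P2→P gives 11>9]
(B,P,X): not NE [P1→A gives 9>6; P2→R gives 7>6; P3→Z gives 7>1]
(B,P,Y): not NE [P2→S gives 10>7; P3→Z gives 7>2]
(B,P,Z): not NE [P2→R gives 7>6]
(B,Q,X): not NE [P3→Y gives 9>8]
(B,Q,Y): not NE [P2→S gives 10>7]
(B,Q,Z): not NE [P1→A gives 8>6; P2→R gives 7>5; P3→Y gives 9>7]
(B,R,X): NE
(B,R,Y): not NE [P1→A gives 8>5; P2→S gives 10>6; P3→X gives 10>8]
(B,R,Z): not NE [P1→A gives 7>5; P3→X gives 10>5]
(B,S,X): not NE [P1→A gives 9>0; P2→R gives 7>1; P3→Z gives 7>5]
(B,S,Y): not NE [P1→A gives 8>7; P3→Z gives 7>6]
(B,S,Z): not NE [P1→A gives 7>5; P2→R gives 7>6]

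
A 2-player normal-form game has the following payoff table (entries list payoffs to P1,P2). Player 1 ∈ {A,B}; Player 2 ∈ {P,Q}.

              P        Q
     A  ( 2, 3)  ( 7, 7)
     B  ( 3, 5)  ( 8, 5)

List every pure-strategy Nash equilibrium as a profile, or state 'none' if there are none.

(A,P): not NE [P1→B gives 3>2; P2→Q gives 7>3]
(A,Q): not NE [P1→B gives 8>7]
(B,P): NE
(B,Q): NE

PSNE = {(B,P), (B,Q)}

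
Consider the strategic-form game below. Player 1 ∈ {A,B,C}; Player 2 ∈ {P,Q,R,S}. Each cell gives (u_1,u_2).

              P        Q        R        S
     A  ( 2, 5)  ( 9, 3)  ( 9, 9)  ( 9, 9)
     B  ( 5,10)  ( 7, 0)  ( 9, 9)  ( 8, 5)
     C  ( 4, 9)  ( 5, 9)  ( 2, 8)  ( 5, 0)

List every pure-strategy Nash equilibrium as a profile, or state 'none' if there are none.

NE set: (A,R), (A,S), (B,P)

(A,P): not NE [P1→B gives 5>2; P2→S gives 9>5]
(A,Q): not NE [P2→S gives 9>3]
(A,R): NE
(A,S): NE
(B,P): NE
(B,Q): not NE [P1→A gives 9>7; P2→P gives 10>0]
(B,R): not NE [P2→P gives 10>9]
(B,S): not NE [P1→A gives 9>8; P2→P gives 10>5]
(C,P): not NE [P1→B gives 5>4]
(C,Q): not NE [P1→A gives 9>5]
(C,R): not NE [P1→B gives 9>2; P2→Q gives 9>8]
(C,S): not NE [P1→A gives 9>5; P2→Q gives 9>0]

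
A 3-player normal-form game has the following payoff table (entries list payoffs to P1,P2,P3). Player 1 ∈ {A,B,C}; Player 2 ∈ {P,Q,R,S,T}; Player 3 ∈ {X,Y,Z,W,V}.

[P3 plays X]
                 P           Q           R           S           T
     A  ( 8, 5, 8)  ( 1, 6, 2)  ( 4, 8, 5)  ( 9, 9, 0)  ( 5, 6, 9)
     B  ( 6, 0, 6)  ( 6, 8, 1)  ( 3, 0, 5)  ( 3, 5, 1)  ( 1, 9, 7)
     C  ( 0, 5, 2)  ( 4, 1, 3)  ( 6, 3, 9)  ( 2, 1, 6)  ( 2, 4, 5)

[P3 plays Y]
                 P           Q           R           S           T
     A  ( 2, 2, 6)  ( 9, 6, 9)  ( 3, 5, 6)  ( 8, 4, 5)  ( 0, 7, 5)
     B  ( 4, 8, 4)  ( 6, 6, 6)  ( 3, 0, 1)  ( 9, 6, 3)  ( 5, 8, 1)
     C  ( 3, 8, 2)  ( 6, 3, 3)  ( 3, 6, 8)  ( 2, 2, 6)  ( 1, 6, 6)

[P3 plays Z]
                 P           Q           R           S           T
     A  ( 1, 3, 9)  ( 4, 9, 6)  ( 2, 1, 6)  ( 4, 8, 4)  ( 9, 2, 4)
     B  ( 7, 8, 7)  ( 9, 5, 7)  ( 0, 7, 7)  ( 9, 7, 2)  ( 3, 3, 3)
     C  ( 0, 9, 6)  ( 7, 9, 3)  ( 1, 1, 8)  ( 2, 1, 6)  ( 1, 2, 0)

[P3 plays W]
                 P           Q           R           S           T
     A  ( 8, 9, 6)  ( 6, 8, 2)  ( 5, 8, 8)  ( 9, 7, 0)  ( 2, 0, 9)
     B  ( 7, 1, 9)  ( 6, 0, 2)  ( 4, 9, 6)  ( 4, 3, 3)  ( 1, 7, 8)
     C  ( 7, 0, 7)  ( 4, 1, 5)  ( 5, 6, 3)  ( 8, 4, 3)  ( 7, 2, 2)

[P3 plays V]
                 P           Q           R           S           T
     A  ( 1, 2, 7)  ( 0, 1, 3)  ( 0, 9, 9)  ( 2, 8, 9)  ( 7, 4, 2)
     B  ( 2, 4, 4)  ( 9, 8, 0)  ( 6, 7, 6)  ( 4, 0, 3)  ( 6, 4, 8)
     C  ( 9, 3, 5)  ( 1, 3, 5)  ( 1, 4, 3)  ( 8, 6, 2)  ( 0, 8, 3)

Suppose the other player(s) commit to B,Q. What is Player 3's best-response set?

u_3(X vs B,Q) = 1
u_3(Y vs B,Q) = 6
u_3(Z vs B,Q) = 7
u_3(W vs B,Q) = 2
u_3(V vs B,Q) = 0
max payoff 7 at {Z}

argmax u_3 = {Z}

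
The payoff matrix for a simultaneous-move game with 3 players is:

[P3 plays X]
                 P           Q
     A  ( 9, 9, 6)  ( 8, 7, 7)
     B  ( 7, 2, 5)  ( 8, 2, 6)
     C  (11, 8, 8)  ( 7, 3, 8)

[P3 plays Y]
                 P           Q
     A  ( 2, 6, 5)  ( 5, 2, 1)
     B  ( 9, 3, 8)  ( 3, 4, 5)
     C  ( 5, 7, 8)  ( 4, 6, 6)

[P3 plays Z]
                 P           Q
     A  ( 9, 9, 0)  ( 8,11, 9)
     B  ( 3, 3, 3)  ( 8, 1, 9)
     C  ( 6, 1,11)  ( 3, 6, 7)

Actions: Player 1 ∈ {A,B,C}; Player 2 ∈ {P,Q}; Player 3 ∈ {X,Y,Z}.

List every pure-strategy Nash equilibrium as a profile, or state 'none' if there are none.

(A,P,X): not NE [P1→C gives 11>9]
(A,P,Y): not NE [P1→B gives 9>2; P3→X gives 6>5]
(A,P,Z): not NE [P2→Q gives 11>9; P3→X gives 6>0]
(A,Q,X): not NE [P2→P gives 9>7; P3→Z gives 9>7]
(A,Q,Y): not NE [P2→P gives 6>2; P3→Z gives 9>1]
(A,Q,Z): NE
(B,P,X): not NE [P1→C gives 11>7; P3→Y gives 8>5]
(B,P,Y): not NE [P2→Q gives 4>3]
(B,P,Z): not NE [P1→A gives 9>3; P3→Y gives 8>3]
(B,Q,X): not NE [P3→Z gives 9>6]
(B,Q,Y): not NE [P1→A gives 5>3; P3→Z gives 9>5]
(B,Q,Z): not NE [P2→P gives 3>1]
(C,P,X): not NE [P3→Z gives 11>8]
(C,P,Y): not NE [P1→B gives 9>5; P3→Z gives 11>8]
(C,P,Z): not NE [P1→A gives 9>6; P2→Q gives 6>1]
(C,Q,X): not NE [P1→B gives 8>7; P2→P gives 8>3]
(C,Q,Y): not NE [P1→A gives 5>4; P2→P gives 7>6; P3→X gives 8>6]
(C,Q,Z): not NE [P1→B gives 8>3; P3→X gives 8>7]

NE set: (A,Q,Z)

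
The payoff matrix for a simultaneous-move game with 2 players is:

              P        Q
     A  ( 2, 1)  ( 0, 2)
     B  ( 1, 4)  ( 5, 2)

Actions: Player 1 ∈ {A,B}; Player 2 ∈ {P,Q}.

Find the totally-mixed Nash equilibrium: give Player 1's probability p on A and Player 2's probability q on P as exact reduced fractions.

P1 indiff ⇒ q·2+(1-q)·0 = q·1+(1-q)·5 ⇒ q(1) = (1-q)(5) ⇒ q = 5/6
P2 indiff ⇒ p·1+(1-p)·4 = p·2+(1-p)·2 ⇒ p(-1) = (1-p)(-2) ⇒ p = 2/3

p=2/3, q=5/6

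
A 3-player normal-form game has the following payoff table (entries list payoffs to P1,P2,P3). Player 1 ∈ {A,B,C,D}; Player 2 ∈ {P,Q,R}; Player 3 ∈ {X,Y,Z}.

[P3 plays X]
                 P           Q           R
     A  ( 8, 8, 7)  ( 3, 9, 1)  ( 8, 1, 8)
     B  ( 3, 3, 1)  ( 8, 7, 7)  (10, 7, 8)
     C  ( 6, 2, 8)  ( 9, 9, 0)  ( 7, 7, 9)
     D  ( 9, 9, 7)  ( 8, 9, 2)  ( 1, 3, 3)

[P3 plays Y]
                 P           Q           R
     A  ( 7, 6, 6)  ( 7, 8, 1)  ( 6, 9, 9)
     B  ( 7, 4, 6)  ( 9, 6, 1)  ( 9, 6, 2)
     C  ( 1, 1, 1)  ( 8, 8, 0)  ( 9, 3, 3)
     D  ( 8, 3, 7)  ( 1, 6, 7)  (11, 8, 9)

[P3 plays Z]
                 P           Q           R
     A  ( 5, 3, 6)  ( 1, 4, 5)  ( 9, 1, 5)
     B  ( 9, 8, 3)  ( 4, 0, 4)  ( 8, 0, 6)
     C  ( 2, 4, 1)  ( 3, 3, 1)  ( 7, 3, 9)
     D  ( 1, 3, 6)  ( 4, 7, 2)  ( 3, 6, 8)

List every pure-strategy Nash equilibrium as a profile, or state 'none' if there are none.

(A,P,X): not NE [P1→D gives 9>8; P2→Q gives 9>8]
(A,P,Y): not NE [P1→D gives 8>7; P2→R gives 9>6; P3→X gives 7>6]
(A,P,Z): not NE [P1→B gives 9>5; P2→Q gives 4>3; P3→X gives 7>6]
(A,Q,X): not NE [P1→C gives 9>3; P3→Z gives 5>1]
(A,Q,Y): not NE [P1→B gives 9>7; P2→R gives 9>8; P3→Z gives 5>1]
(A,Q,Z): not NE [P1→D gives 4>1]
(A,R,X): not NE [P1→B gives 10>8; P2→Q gives 9>1; P3→Y gives 9>8]
(A,R,Y): not NE [P1→D gives 11>6]
(A,R,Z): not NE [P2→Q gives 4>1; P3→Y gives 9>5]
(B,P,X): not NE [P1→D gives 9>3; P2→R gives 7>3; P3→Y gives 6>1]
(B,P,Y): not NE [P1→D gives 8>7; P2→R gives 6>4]
(B,P,Z): not NE [P3→Y gives 6>3]
(B,Q,X): not NE [P1→C gives 9>8]
(B,Q,Y): not NE [P3→X gives 7>1]
(B,Q,Z): not NE [P2→P gives 8>0; P3→X gives 7>4]
(B,R,X): NE
(B,R,Y): not NE [P1→D gives 11>9; P3→X gives 8>2]
(B,R,Z): not NE [P1→A gives 9>8; P2→P gives 8>0; P3→X gives 8>6]
(C,P,X): not NE [P1→D gives 9>6; P2→Q gives 9>2]
(C,P,Y): not NE [P1→D gives 8>1; P2→Q gives 8>1; P3→X gives 8>1]
(C,P,Z): not NE [P1→B gives 9>2; P3→X gives 8>1]
(C,Q,X): not NE [P3→Z gives 1>0]
(C,Q,Y): not NE [P1→B gives 9>8; P3→Z gives 1>0]
(C,Q,Z): not NE [P1→D gives 4>3; P2→P gives 4>3]
(C,R,X): not NE [P1→B gives 10>7; P2→Q gives 9>7]
(C,R,Y): not NE [P1→D gives 11>9; P2→Q gives 8>3; P3→Z gives 9>3]
(C,R,Z): not NE [P1→A gives 9>7; P2→P gives 4>3]
(D,P,X): NE
(D,P,Y): not NE [P2→R gives 8>3]
(D,P,Z): not NE [P1→B gives 9>1; P2→Q gives 7>3; P3→Y gives 7>6]
(D,Q,X): not NE [P1→C gives 9>8; P3→Y gives 7>2]
(D,Q,Y): not NE [P1→B gives 9>1; P2→R gives 8>6]
(D,Q,Z): not NE [P3→Y gives 7>2]
(D,R,X): not NE [P1→B gives 10>1; P2→Q gives 9>3; P3→Y gives 9>3]
(D,R,Y): NE
(D,R,Z): not NE [P1→A gives 9>3; P2→Q gives 7>6; P3→Y gives 9>8]

NE set: (B,R,X), (D,P,X), (D,R,Y)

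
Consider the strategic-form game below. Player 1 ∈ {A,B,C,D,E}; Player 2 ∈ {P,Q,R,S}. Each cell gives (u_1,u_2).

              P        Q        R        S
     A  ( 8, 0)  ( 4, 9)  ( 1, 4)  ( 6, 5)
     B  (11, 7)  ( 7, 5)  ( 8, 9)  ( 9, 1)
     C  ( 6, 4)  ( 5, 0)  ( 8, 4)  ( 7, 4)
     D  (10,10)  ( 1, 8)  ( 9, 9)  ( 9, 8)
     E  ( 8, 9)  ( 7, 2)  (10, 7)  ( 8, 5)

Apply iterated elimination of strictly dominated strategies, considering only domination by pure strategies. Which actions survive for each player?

P1 drop A (B beats it: P:11>8 Q:7>4 R:8>1 S:9>6)
P1 drop C (E beats it: P:8>6 Q:7>5 R:10>8 S:8>7)
P2 drop Q (P beats it: B:7>5 D:10>8 E:9>2)
P2 drop S (P beats it: B:7>1 D:10>8 E:9>5)
P1→{B,D,E} P2→{P,R}

Remaining: P1:{B,D,E} P2:{P,R}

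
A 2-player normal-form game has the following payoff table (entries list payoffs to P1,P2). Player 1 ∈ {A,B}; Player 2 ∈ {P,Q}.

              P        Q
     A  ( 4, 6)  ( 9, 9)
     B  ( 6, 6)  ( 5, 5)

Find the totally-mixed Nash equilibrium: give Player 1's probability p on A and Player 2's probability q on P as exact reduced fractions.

P1 indiff ⇒ q·4+(1-q)·9 = q·6+(1-q)·5 ⇒ q(-2) = (1-q)(-4) ⇒ q = 2/3
P2 indiff ⇒ p·6+(1-p)·6 = p·9+(1-p)·5 ⇒ p(-3) = (1-p)(-1) ⇒ p = 1/4

(p,q) = (1/4, 2/3)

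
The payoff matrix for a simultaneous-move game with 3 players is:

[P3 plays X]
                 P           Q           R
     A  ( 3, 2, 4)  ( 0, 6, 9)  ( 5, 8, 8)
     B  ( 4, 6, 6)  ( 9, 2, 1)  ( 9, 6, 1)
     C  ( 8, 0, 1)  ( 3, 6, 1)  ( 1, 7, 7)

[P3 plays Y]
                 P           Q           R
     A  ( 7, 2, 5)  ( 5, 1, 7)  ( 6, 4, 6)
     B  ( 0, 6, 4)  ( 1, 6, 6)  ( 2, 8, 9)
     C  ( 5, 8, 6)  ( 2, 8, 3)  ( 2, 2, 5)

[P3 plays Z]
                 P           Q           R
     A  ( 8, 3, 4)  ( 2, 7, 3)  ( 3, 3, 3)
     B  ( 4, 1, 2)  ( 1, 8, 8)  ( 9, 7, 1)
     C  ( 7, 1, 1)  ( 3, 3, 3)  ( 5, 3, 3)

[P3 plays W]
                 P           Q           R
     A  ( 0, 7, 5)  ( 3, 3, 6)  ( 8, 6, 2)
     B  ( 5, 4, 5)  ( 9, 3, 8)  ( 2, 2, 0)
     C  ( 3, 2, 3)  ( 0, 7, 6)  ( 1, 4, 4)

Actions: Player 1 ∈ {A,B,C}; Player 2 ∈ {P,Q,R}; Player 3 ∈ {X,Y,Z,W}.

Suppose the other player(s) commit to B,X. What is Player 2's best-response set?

u_2(P vs B,X) = 6
u_2(Q vs B,X) = 2
u_2(R vs B,X) = 6
max payoff 6 at {P,R}

P2 best: {P,R}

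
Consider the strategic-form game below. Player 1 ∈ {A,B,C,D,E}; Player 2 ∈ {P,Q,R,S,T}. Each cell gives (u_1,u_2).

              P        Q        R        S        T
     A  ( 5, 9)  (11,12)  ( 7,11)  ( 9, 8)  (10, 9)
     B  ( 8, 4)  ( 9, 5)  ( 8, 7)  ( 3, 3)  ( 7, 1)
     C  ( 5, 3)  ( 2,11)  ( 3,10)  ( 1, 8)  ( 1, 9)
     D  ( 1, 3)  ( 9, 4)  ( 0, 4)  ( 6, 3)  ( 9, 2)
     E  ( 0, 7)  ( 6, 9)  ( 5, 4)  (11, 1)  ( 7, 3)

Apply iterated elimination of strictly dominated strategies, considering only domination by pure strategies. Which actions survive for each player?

P1 drop C (B beats it: P:8>5 Q:9>2 R:8>3 S:3>1 T:7>1)
P1 drop D (A beats it: P:5>1 Q:11>9 R:7>0 S:9>6 T:10>9)
P2 drop P (Q beats it: A:12>9 B:5>4 E:9>7)
P2 drop S (Q beats it: A:12>8 B:5>3 E:9>1)
P1 drop E (A beats it: Q:11>6 R:7>5 T:10>7)
P2 drop T (Q beats it: A:12>9 B:5>1)
P1→{A,B} P2→{Q,R}

IESDS → P1:{A,B} P2:{Q,R}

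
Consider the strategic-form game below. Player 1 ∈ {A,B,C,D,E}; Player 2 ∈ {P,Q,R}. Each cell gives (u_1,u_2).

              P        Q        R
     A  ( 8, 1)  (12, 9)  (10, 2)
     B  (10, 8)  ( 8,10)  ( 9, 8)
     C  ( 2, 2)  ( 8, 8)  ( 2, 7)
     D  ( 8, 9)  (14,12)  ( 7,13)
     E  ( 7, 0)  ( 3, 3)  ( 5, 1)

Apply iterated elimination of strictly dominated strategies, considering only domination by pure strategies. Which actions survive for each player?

Survivors P1:{A,D} P2:{Q,R}

P1 drop C (A beats it: P:8>2 Q:12>8 R:10>2)
P1 drop E (A beats it: P:8>7 Q:12>3 R:10>5)
P2 drop P (Q beats it: A:9>1 B:10>8 D:12>9)
P1 drop B (A beats it: Q:12>8 R:10>9)
P1→{A,D} P2→{Q,R}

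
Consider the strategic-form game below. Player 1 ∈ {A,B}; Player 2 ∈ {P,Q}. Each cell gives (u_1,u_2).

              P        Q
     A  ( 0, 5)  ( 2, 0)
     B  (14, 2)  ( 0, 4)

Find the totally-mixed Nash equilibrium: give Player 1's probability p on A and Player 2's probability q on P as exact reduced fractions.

P1 indiff ⇒ q·0+(1-q)·2 = q·14+(1-q)·0 ⇒ q(-14) = (1-q)(-2) ⇒ q = 1/8
P2 indiff ⇒ p·5+(1-p)·2 = p·0+(1-p)·4 ⇒ p(5) = (1-p)(2) ⇒ p = 2/7

(p,q) = (2/7, 1/8)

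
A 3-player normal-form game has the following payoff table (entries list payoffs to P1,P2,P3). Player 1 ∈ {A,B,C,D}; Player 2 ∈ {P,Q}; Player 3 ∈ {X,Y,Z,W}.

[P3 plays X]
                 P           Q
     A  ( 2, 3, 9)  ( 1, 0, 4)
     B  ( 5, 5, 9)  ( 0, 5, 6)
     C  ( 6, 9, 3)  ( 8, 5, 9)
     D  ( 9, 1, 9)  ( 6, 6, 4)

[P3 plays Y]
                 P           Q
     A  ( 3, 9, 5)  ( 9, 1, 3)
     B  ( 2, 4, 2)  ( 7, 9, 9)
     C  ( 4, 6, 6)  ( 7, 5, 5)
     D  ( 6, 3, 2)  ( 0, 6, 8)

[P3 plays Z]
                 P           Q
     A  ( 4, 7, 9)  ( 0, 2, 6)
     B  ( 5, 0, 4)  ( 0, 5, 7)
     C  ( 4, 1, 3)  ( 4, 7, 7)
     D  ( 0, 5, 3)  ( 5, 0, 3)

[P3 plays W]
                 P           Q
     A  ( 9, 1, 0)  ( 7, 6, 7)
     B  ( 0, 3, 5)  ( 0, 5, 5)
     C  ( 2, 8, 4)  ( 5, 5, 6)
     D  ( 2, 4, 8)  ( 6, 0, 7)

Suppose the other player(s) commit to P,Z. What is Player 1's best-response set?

BR_1 = {B}

u_1(A vs P,Z) = 4
u_1(B vs P,Z) = 5
u_1(C vs P,Z) = 4
u_1(D vs P,Z) = 0
max payoff 5 at {B}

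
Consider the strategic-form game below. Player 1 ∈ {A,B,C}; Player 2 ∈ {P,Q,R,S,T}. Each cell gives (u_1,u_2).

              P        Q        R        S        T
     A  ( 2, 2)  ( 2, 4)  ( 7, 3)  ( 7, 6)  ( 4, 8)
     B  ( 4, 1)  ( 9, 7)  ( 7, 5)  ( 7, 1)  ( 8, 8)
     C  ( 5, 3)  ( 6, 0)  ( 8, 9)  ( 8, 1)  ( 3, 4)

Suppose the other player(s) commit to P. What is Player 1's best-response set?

u_1(A vs P) = 2
u_1(B vs P) = 4
u_1(C vs P) = 5
max payoff 5 at {C}

argmax u_1 = {C}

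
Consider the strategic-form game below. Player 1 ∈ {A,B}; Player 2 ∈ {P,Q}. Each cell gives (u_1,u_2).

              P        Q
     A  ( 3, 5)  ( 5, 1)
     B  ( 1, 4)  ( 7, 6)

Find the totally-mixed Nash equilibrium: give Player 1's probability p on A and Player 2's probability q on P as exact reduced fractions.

p=1/3, q=1/2

P1 indiff ⇒ q·3+(1-q)·5 = q·1+(1-q)·7 ⇒ q(2) = (1-q)(2) ⇒ q = 1/2
P2 indiff ⇒ p·5+(1-p)·4 = p·1+(1-p)·6 ⇒ p(4) = (1-p)(2) ⇒ p = 1/3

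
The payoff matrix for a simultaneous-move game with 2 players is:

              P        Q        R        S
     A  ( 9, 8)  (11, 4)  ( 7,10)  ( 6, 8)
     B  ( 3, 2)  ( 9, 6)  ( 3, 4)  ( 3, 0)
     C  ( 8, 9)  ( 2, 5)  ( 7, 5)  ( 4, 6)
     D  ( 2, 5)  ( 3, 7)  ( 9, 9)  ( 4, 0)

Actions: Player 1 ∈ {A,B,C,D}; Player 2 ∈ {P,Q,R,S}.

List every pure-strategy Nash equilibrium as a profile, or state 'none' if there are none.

(A,P): not NE [P2→R gives 10>8]
(A,Q): not NE [P2→R gives 10>4]
(A,R): not NE [P1→D gives 9>7]
(A,S): not NE [P2→R gives 10>8]
(B,P): not NE [P1→A gives 9>3; P2→Q gives 6>2]
(B,Q): not NE [P1→A gives 11>9]
(B,R): not NE [P1→D gives 9>3; P2→Q gives 6>4]
(B,S): not NE [P1→A gives 6>3; P2→Q gives 6>0]
(C,P): not NE [P1→A gives 9>8]
(C,Q): not NE [P1→A gives 11>2; P2→P gives 9>5]
(C,R): not NE [P1→D gives 9>7; P2→P gives 9>5]
(C,S): not NE [P1→A gives 6>4; P2→P gives 9>6]
(D,P): not NE [P1→A gives 9>2; P2→R gives 9>5]
(D,Q): not NE [P1→A gives 11>3; P2→R gives 9>7]
(D,R): NE
(D,S): not NE [P1→A gives 6>4; P2→R gives 9>0]

NE set: (D,R)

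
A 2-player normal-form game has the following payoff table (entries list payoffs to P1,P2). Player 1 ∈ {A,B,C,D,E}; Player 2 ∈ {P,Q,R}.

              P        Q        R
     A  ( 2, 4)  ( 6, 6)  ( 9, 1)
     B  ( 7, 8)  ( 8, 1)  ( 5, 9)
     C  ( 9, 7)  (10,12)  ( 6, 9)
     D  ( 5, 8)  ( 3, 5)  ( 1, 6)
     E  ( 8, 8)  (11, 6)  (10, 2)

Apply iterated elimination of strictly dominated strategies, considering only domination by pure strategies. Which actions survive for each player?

P1 drop A (E beats it: P:8>2 Q:11>6 R:10>9)
P1 drop B (C beats it: P:9>7 Q:10>8 R:6>5)
P1 drop D (C beats it: P:9>5 Q:10>3 R:6>1)
P2 drop R (Q beats it: C:12>9 E:6>2)
P1→{C,E} P2→{P,Q}

IESDS → P1:{C,E} P2:{P,Q}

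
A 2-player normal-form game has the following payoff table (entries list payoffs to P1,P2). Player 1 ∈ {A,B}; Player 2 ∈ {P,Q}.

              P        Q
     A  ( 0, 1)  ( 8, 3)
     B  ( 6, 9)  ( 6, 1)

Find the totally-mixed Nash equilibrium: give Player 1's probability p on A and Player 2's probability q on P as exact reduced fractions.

(p,q) = (4/5, 1/4)

P1 indiff ⇒ q·0+(1-q)·8 = q·6+(1-q)·6 ⇒ q(-6) = (1-q)(-2) ⇒ q = 1/4
P2 indiff ⇒ p·1+(1-p)·9 = p·3+(1-p)·1 ⇒ p(-2) = (1-p)(-8) ⇒ p = 4/5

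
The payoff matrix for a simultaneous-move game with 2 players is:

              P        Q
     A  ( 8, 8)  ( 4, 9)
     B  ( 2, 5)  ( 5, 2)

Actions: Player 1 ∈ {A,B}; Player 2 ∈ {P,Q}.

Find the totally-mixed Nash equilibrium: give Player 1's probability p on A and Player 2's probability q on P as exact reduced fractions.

P1 indiff ⇒ q·8+(1-q)·4 = q·2+(1-q)·5 ⇒ q(6) = (1-q)(1) ⇒ q = 1/7
P2 indiff ⇒ p·8+(1-p)·5 = p·9+(1-p)·2 ⇒ p(-1) = (1-p)(-3) ⇒ p = 3/4

P1 mixes 3/4 on A; P2 mixes 1/7 on P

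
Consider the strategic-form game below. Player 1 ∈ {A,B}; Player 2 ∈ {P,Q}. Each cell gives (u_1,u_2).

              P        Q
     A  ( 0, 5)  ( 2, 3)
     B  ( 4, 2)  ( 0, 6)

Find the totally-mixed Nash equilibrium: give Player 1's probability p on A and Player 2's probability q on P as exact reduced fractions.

(p,q) = (2/3, 1/3)

P1 indiff ⇒ q·0+(1-q)·2 = q·4+(1-q)·0 ⇒ q(-4) = (1-q)(-2) ⇒ q = 1/3
P2 indiff ⇒ p·5+(1-p)·2 = p·3+(1-p)·6 ⇒ p(2) = (1-p)(4) ⇒ p = 2/3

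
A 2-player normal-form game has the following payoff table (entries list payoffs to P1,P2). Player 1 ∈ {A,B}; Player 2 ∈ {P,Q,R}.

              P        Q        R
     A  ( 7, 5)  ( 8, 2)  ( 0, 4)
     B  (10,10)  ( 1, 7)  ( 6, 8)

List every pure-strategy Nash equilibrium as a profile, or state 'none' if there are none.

PSNE = {(B,P)}

(A,P): not NE [P1→B gives 10>7]
(A,Q): not NE [P2→P gives 5>2]
(A,R): not NE [P1→B gives 6>0; P2→P gives 5>4]
(B,P): NE
(B,Q): not NE [P1→A gives 8>1; P2→P gives 10>7]
(B,R): not NE [P2→P gives 10>8]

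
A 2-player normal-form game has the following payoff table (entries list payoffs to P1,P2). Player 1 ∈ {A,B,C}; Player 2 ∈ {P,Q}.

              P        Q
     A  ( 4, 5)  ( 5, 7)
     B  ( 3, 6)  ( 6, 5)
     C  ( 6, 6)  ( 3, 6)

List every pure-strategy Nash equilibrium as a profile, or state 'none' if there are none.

NE set: (C,P)

(A,P): not NE [P1→C gives 6>4; P2→Q gives 7>5]
(A,Q): not NE [P1→B gives 6>5]
(B,P): not NE [P1→C gives 6>3]
(B,Q): not NE [P2→P gives 6>5]
(C,P): NE
(C,Q): not NE [P1→B gives 6>3]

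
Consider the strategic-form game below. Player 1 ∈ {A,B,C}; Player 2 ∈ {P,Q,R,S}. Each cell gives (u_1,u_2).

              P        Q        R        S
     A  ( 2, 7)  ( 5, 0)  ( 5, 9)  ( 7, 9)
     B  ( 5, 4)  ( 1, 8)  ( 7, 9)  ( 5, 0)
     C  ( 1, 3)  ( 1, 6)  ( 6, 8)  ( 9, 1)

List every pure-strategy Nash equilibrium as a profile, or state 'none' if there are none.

NE set: (B,R)

(A,P): not NE [P1→B gives 5>2; P2→S gives 9>7]
(A,Q): not NE [P2→S gives 9>0]
(A,R): not NE [P1→B gives 7>5]
(A,S): not NE [P1→C gives 9>7]
(B,P): not NE [P2→R gives 9>4]
(B,Q): not NE [P1→A gives 5>1; P2→R gives 9>8]
(B,R): NE
(B,S): not NE [P1→C gives 9>5; P2→R gives 9>0]
(C,P): not NE [P1→B gives 5>1; P2→R gives 8>3]
(C,Q): not NE [P1→A gives 5>1; P2→R gives 8>6]
(C,R): not NE [P1→B gives 7>6]
(C,S): not NE [P2→R gives 8>1]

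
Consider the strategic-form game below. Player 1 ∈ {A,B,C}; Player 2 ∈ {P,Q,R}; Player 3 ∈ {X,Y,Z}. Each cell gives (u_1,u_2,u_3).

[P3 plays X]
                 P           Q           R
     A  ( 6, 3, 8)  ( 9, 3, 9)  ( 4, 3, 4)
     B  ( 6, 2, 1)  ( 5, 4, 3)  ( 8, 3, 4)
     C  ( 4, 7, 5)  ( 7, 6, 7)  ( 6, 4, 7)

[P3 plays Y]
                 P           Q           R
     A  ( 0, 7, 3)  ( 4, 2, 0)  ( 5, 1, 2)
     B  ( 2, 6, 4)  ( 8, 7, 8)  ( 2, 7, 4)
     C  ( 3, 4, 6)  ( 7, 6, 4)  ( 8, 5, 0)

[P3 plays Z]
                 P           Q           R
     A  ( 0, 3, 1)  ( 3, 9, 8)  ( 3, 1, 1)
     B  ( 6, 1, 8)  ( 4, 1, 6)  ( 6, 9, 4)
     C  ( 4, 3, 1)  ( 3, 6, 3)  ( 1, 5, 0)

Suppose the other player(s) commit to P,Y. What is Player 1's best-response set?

argmax u_1 = {C}

u_1(A vs P,Y) = 0
u_1(B vs P,Y) = 2
u_1(C vs P,Y) = 3
max payoff 3 at {C}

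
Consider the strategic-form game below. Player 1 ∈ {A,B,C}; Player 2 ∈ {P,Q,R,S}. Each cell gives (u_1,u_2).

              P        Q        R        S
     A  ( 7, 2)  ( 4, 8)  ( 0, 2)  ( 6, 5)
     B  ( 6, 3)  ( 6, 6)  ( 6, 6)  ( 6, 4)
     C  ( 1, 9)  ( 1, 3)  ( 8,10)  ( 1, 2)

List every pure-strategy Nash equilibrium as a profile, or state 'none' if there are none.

PSNE = {(B,Q), (C,R)}

(A,P): not NE [P2→Q gives 8>2]
(A,Q): not NE [P1→B gives 6>4]
(A,R): not NE [P1→C gives 8>0; P2→Q gives 8>2]
(A,S): not NE [P2→Q gives 8>5]
(B,P): not NE [P1→A gives 7>6; P2→R gives 6>3]
(B,Q): NE
(B,R): not NE [P1→C gives 8>6]
(B,S): not NE [P2→R gives 6>4]
(C,P): not NE [P1→A gives 7>1; P2→R gives 10>9]
(C,Q): not NE [P1→B gives 6>1; P2→R gives 10>3]
(C,R): NE
(C,S): not NE [P1→B gives 6>1; P2→R gives 10>2]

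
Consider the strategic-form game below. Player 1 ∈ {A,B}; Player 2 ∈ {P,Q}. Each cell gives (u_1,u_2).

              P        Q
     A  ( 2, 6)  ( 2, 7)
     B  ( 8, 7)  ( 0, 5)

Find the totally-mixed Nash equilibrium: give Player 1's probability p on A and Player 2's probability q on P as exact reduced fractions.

P1 mixes 2/3 on A; P2 mixes 1/4 on P

P1 indiff ⇒ q·2+(1-q)·2 = q·8+(1-q)·0 ⇒ q(-6) = (1-q)(-2) ⇒ q = 1/4
P2 indiff ⇒ p·6+(1-p)·7 = p·7+(1-p)·5 ⇒ p(-1) = (1-p)(-2) ⇒ p = 2/3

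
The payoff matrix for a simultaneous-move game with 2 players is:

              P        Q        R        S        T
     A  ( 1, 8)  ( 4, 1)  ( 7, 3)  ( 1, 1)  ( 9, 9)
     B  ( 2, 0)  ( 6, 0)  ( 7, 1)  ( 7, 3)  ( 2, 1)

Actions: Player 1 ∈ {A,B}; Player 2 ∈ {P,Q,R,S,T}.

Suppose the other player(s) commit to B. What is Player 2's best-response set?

u_2(P vs B) = 0
u_2(Q vs B) = 0
u_2(R vs B) = 1
u_2(S vs B) = 3
u_2(T vs B) = 1
max payoff 3 at {S}

BR_2 = {S}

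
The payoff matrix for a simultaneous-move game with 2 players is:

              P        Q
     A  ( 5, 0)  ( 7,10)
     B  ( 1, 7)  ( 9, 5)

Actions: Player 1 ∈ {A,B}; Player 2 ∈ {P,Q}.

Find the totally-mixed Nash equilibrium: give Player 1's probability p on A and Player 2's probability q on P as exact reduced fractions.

P1 indiff ⇒ q·5+(1-q)·7 = q·1+(1-q)·9 ⇒ q(4) = (1-q)(2) ⇒ q = 1/3
P2 indiff ⇒ p·0+(1-p)·7 = p·10+(1-p)·5 ⇒ p(-10) = (1-p)(-2) ⇒ p = 1/6

P1 mixes 1/6 on A; P2 mixes 1/3 on P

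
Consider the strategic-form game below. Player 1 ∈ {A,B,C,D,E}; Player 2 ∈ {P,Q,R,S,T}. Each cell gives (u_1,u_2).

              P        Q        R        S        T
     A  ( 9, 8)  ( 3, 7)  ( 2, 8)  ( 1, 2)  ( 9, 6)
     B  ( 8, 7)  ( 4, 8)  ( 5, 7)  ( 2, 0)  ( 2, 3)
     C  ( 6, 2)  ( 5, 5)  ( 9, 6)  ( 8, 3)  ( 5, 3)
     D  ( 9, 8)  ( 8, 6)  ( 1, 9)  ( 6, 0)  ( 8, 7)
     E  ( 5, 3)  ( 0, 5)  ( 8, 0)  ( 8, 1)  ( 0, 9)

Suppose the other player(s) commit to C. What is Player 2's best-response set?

BR_2 = {R}

u_2(P vs C) = 2
u_2(Q vs C) = 5
u_2(R vs C) = 6
u_2(S vs C) = 3
u_2(T vs C) = 3
max payoff 6 at {R}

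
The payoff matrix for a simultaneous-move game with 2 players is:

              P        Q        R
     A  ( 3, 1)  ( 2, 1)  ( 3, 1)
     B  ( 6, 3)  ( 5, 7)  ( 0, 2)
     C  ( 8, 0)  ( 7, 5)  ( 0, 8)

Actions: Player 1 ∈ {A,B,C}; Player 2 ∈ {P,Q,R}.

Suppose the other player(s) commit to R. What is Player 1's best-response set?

BR_1 = {A}

u_1(A vs R) = 3
u_1(B vs R) = 0
u_1(C vs R) = 0
max payoff 3 at {A}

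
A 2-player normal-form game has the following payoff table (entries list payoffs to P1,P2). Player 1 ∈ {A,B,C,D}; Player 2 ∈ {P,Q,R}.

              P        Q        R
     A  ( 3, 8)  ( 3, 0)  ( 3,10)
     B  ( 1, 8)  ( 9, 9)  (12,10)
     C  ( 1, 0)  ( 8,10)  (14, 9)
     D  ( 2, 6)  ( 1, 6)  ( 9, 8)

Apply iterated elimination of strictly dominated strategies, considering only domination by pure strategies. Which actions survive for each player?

P2 drop P (R beats it: A:10>8 B:10>8 C:9>0 D:8>6)
P1 drop A (B beats it: Q:9>3 R:12>3)
P1 drop D (B beats it: Q:9>1 R:12>9)
P1→{B,C} P2→{Q,R}

Survivors P1:{B,C} P2:{Q,R}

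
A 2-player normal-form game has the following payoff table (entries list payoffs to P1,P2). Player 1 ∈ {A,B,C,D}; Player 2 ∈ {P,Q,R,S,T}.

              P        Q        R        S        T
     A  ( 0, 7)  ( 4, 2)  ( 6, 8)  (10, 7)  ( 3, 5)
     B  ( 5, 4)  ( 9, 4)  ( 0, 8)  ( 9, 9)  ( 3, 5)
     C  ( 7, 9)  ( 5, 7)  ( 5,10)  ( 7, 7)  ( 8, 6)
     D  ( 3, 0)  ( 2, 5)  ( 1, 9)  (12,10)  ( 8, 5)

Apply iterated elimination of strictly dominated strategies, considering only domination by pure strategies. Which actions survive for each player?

IESDS → P1:{A,D} P2:{R,S}

P2 drop P (R beats it: A:8>7 B:8>4 C:10>9 D:9>0)
P2 drop Q (R beats it: A:8>2 B:8>4 C:10>7 D:9>5)
P1 drop B (D beats it: R:1>0 S:12>9 T:8>3)
P2 drop T (R beats it: A:8>5 C:10>6 D:9>5)
P1 drop C (A beats it: R:6>5 S:10>7)
P1→{A,D} P2→{R,S}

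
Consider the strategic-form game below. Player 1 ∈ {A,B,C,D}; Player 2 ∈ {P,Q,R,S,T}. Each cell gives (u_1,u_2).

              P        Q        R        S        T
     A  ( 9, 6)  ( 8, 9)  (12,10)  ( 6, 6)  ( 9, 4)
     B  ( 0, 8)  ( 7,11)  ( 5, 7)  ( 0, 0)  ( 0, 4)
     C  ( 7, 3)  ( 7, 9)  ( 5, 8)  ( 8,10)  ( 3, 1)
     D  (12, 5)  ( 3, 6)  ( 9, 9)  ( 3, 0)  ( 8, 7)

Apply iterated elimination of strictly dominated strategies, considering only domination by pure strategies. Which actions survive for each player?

P1 drop B (A beats it: P:9>0 Q:8>7 R:12>5 S:6>0 T:9>0)
P2 drop P (Q beats it: A:9>6 C:9>3 D:6>5)
P1 drop D (A beats it: Q:8>3 R:12>9 S:6>3 T:9>8)
P2 drop T (Q beats it: A:9>4 C:9>1)
P1→{A,C} P2→{Q,R,S}

Survivors P1:{A,C} P2:{Q,R,S}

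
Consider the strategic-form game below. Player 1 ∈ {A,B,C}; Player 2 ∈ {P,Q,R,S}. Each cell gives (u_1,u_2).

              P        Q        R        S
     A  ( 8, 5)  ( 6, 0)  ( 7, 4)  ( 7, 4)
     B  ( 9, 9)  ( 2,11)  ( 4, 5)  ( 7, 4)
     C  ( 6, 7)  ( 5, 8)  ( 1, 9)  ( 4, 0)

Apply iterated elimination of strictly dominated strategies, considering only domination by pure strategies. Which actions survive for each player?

Remaining: P1:{A,B} P2:{P,Q}

P1 drop C (A beats it: P:8>6 Q:6>5 R:7>1 S:7>4)
P2 drop R (P beats it: A:5>4 B:9>5)
P2 drop S (P beats it: A:5>4 B:9>4)
P1→{A,B} P2→{P,Q}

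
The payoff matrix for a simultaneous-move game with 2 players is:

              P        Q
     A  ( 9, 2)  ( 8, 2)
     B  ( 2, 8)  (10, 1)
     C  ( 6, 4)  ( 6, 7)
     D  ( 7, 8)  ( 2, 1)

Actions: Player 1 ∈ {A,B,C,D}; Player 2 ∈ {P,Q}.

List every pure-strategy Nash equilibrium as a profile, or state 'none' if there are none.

PSNE = {(A,P)}

(A,P): NE
(A,Q): not NE [P1→B gives 10>8]
(B,P): not NE [P1→A gives 9>2]
(B,Q): not NE [P2→P gives 8>1]
(C,P): not NE [P1→A gives 9>6; P2→Q gives 7>4]
(C,Q): not NE [P1→B gives 10>6]
(D,P): not NE [P1→A gives 9>7]
(D,Q): not NE [P1→B gives 10>2; P2→P gives 8>1]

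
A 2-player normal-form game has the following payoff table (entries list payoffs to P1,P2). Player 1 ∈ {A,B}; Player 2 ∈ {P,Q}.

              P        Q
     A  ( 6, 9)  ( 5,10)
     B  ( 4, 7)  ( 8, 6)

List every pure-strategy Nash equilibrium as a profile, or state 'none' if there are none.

(A,P): not NE [P2→Q gives 10>9]
(A,Q): not NE [P1→B gives 8>5]
(B,P): not NE [P1→A gives 6>4]
(B,Q): not NE [P2→P gives 7>6]

Equilibria: none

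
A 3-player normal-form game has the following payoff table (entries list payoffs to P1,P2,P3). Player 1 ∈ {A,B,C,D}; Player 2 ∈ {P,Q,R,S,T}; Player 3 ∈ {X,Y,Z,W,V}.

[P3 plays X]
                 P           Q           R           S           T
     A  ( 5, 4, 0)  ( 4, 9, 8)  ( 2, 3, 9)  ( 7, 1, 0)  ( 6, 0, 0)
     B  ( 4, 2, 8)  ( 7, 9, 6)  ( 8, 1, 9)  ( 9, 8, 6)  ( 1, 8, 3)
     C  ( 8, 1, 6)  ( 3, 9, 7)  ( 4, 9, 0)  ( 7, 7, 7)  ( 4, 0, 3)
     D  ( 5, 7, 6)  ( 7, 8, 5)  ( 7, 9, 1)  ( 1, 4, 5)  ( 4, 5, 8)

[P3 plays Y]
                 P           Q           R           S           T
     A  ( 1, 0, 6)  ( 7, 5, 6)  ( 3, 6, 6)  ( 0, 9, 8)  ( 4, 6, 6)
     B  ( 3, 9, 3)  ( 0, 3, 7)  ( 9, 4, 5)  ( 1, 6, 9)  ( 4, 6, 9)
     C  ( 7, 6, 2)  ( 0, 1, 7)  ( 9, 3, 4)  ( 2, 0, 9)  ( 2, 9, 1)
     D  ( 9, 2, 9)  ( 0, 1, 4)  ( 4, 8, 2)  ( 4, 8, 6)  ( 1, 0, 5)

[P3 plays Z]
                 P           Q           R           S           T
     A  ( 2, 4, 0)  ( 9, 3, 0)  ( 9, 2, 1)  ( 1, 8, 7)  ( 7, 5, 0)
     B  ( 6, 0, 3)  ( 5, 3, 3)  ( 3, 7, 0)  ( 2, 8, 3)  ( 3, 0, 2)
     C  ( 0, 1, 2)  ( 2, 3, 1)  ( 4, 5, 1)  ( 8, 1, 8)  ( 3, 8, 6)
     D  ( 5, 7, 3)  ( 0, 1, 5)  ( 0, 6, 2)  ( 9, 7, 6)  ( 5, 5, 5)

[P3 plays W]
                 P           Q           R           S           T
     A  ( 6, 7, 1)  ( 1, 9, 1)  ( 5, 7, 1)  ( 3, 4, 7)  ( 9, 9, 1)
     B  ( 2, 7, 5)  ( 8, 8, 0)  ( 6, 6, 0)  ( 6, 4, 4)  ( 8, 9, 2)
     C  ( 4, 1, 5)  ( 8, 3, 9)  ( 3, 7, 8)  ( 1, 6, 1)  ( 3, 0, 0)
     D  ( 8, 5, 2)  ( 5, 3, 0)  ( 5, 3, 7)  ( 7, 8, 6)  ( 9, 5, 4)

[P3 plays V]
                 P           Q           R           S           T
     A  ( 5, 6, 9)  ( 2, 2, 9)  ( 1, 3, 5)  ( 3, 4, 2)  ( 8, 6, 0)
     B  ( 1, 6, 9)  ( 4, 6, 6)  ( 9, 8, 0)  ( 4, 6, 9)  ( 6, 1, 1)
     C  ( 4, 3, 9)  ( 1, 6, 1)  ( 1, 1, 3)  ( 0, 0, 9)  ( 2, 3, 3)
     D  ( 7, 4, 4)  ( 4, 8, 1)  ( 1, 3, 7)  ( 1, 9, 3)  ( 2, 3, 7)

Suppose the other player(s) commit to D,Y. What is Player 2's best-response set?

u_2(P vs D,Y) = 2
u_2(Q vs D,Y) = 1
u_2(R vs D,Y) = 8
u_2(S vs D,Y) = 8
u_2(T vs D,Y) = 0
max payoff 8 at {R,S}

P2 best: {R,S}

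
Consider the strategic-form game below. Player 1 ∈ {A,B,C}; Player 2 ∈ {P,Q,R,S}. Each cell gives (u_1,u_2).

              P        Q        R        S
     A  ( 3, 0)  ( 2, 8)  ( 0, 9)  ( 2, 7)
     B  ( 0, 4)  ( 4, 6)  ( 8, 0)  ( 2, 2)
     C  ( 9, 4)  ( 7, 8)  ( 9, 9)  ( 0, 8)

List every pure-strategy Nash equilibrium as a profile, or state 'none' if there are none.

Nash profiles: (C,R)

(A,P): not NE [P1→C gives 9>3; P2→R gives 9>0]
(A,Q): not NE [P1→C gives 7>2; P2→R gives 9>8]
(A,R): not NE [P1→C gives 9>0]
(A,S): not NE [P2→R gives 9>7]
(B,P): not NE [P1→C gives 9>0; P2→Q gives 6>4]
(B,Q): not NE [P1→C gives 7>4]
(B,R): not NE [P1→C gives 9>8; P2→Q gives 6>0]
(B,S): not NE [P2→Q gives 6>2]
(C,P): not NE [P2→R gives 9>4]
(C,Q): not NE [P2→R gives 9>8]
(C,R): NE
(C,S): not NE [P1→B gives 2>0; P2→R gives 9>8]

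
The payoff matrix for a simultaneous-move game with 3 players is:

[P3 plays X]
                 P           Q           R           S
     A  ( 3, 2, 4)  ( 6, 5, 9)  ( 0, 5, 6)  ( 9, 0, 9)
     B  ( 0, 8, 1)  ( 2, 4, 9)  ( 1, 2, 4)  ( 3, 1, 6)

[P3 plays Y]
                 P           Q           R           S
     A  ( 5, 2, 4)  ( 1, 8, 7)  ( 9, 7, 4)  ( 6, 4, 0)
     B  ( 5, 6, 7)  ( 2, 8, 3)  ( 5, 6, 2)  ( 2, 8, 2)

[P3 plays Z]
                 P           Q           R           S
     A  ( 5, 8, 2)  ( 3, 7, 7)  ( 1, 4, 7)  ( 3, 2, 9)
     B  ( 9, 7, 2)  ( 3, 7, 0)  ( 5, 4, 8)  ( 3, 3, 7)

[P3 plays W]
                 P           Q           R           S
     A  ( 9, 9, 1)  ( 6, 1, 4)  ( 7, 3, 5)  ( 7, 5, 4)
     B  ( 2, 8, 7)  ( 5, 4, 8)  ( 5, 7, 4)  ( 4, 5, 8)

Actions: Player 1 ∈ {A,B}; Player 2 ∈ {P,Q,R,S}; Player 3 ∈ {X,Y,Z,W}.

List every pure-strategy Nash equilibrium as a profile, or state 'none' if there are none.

(A,P,X): not NE [P2→R gives 5>2]
(A,P,Y): not NE [P2→Q gives 8>2]
(A,P,Z): not NE [P1→B gives 9>5; P3→Y gives 4>2]
(A,P,W): not NE [P3→Y gives 4>1]
(A,Q,X): NE
(A,Q,Y): not NE [P1→B gives 2>1; P3→X gives 9>7]
(A,Q,Z): not NE [P2→P gives 8>7; P3→X gives 9>7]
(A,Q,W): not NE [P2→P gives 9>1; P3→X gives 9>4]
(A,R,X): not NE [P1→B gives 1>0; P3→Z gives 7>6]
(A,R,Y): not NE [P2→Q gives 8>7; P3→Z gives 7>4]
(A,R,Z): not NE [P1→B gives 5>1; P2→P gives 8>4]
(A,R,W): not NE [P2→P gives 9>3; P3→Z gives 7>5]
(A,S,X): not NE [P2→R gives 5>0]
(A,S,Y): not NE [P2→Q gives 8>4; P3→Z gives 9>0]
(A,S,Z): not NE [P2→P gives 8>2]
(A,S,W): not NE [P2→P gives 9>5; P3→Z gives 9>4]
(B,P,X): not NE [P1→A gives 3>0; P3→W gives 7>1]
(B,P,Y): not NE [P2→S gives 8>6]
(B,P,Z): not NE [P3→W gives 7>2]
(B,P,W): not NE [P1→A gives 9>2]
(B,Q,X): not NE [P1→A gives 6>2; P2→P gives 8>4]
(B,Q,Y): not NE [P3→X gives 9>3]
(B,Q,Z): not NE [P3→X gives 9>0]
(B,Q,W): not NE [P1→A gives 6>5; P2→P gives 8>4; P3→X gives 9>8]
(B,R,X): not NE [P2→P gives 8>2; P3→Z gives 8>4]
(B,R,Y): not NE [P1→A gives 9>5; P2→S gives 8>6; P3→Z gives 8>2]
(B,R,Z): not NE [P2→Q gives 7>4]
(B,R,W): not NE [P1→A gives 7>5; P2→P gives 8>7; P3→Z gives 8>4]
(B,S,X): not NE [P1→A gives 9>3; P2→P gives 8>1; P3→W gives 8>6]
(B,S,Y): not NE [P1→A gives 6>2; P3→W gives 8>2]
(B,S,Z): not NE [P2→Q gives 7>3; P3→W gives 8>7]
(B,S,W): not NE [P1→A gives 7>4; P2→P gives 8>5]

Nash profiles: (A,Q,X)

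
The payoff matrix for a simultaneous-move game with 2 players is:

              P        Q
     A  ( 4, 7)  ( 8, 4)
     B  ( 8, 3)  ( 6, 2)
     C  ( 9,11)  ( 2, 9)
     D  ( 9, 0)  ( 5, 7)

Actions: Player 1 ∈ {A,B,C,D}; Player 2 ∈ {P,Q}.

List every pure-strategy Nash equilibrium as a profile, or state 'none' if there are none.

(A,P): not NE [P1→D gives 9>4]
(A,Q): not NE [P2→P gives 7>4]
(B,P): not NE [P1→D gives 9>8]
(B,Q): not NE [P1→A gives 8>6; P2→P gives 3>2]
(C,P): NE
(C,Q): not NE [P1→A gives 8>2; P2→P gives 11>9]
(D,P): not NE [P2→Q gives 7>0]
(D,Q): not NE [P1→A gives 8>5]

NE set: (C,P)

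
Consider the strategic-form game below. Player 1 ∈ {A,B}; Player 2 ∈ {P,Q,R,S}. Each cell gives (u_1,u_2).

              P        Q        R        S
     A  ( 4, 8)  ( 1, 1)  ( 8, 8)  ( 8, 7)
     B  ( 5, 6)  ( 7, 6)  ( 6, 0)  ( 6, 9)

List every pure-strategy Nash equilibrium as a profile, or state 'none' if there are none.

PSNE = {(A,R)}

(A,P): not NE [P1→B gives 5>4]
(A,Q): not NE [P1→B gives 7>1; P2→R gives 8>1]
(A,R): NE
(A,S): not NE [P2→R gives 8>7]
(B,P): not NE [P2→S gives 9>6]
(B,Q): not NE [P2→S gives 9>6]
(B,R): not NE [P1→A gives 8>6; P2→S gives 9>0]
(B,S): not NE [P1→A gives 8>6]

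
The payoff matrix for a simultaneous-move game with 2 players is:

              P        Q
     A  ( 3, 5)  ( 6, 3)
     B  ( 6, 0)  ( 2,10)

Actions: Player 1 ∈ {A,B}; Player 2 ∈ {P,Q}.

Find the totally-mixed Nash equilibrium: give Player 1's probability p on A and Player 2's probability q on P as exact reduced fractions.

P1 mixes 5/6 on A; P2 mixes 4/7 on P

P1 indiff ⇒ q·3+(1-q)·6 = q·6+(1-q)·2 ⇒ q(-3) = (1-q)(-4) ⇒ q = 4/7
P2 indiff ⇒ p·5+(1-p)·0 = p·3+(1-p)·10 ⇒ p(2) = (1-p)(10) ⇒ p = 5/6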